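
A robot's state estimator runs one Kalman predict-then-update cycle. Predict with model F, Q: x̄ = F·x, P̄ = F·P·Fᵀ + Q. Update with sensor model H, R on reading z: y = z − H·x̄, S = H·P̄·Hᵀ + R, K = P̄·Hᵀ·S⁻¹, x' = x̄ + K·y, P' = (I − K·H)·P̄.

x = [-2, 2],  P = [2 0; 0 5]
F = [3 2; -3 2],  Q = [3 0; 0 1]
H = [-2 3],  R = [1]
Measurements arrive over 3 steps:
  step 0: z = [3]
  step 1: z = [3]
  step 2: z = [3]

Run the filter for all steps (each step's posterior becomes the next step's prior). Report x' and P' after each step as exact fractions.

step 0: x' = [343/123, 1417/492], P' = [3599/123 2393/123; 2393/123 6419/492]
step 1: x' = [1190279/675320, 586895/270128], P' = [367067/168830 90761/67532; 90761/67532 126521/135064]
step 2: x' = [291277403/146645580, 338006237/146645580], P' = [77414957/36661395 47885963/36661395; 47885963/36661395 33505412/36661395]

step 0: x̄ = F·x = [-2, 10]
step 0: P̄ = F·P·Fᵀ + Q = [41 2; 2 39]
step 0: y = z − H·x̄ = [-31]
step 0: S = H·P̄·Hᵀ + R = [492]
step 0: K = P̄·Hᵀ·S⁻¹ = [-19/123; 113/492]
step 0: x' = x̄ + K·y = [343/123, 1417/492]
step 0: P' = (I − K·H)·P̄ = [3599/123 2393/123; 2393/123 6419/492]
step 1: x̄ = F·x = [3475/246, -641/246]
step 1: P̄ = F·P·Fᵀ + Q = [67895/123 -25972/123; -25972/123 10217/123]
step 1: y = z − H·x̄ = [9611/246]
step 1: S = H·P̄·Hᵀ + R = [675320/123]
step 1: K = P̄·Hᵀ·S⁻¹ = [-106853/337660; 16519/135064]
step 1: x' = x̄ + K·y = [1190279/675320, 586895/270128]
step 1: P' = (I − K·H)·P̄ = [367067/168830 90761/67532; 90761/67532 126521/135064]
step 2: x̄ = F·x = [813164/84415, -318181/337660]
step 2: P̄ = F·P·Fᵀ + Q = [3582764/84415 -1335499/84415; -1335499/84415 691104/84415]
step 2: y = z − H·x̄ = [1694567/67532]
step 2: S = H·P̄·Hᵀ + R = [7332279/16883]
step 2: K = P̄·Hᵀ·S⁻¹ = [-2234405/7332279; 948862/7332279]
step 2: x' = x̄ + K·y = [291277403/146645580, 338006237/146645580]
step 2: P' = (I − K·H)·P̄ = [77414957/36661395 47885963/36661395; 47885963/36661395 33505412/36661395]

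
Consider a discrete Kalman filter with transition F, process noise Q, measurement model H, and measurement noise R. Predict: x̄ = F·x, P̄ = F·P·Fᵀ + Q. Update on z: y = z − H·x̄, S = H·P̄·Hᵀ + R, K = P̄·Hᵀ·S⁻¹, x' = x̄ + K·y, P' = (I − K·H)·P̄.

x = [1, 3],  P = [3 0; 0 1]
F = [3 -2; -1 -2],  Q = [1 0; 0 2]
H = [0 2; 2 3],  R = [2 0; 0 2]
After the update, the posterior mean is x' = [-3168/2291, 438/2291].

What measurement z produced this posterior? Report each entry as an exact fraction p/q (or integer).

z = [1, -2]

x̄ = F·x = [-3, -7]
P̄ = F·P·Fᵀ + Q = [32 -5; -5 9]
S = H·P̄·Hᵀ + R = [38 34; 34 151]
K = P̄·Hᵀ·S⁻¹ = [-1588/2291 1101/2291; 1070/2291 17/2291]
x' − x̄ = [3705/2291, 16475/2291] = K·y
y = (KᵀK)⁻¹·Kᵀ·(x' − x̄) = [15, 25]
z = y + H·x̄ = [15, 25] + [-14, -27] = [1, -2]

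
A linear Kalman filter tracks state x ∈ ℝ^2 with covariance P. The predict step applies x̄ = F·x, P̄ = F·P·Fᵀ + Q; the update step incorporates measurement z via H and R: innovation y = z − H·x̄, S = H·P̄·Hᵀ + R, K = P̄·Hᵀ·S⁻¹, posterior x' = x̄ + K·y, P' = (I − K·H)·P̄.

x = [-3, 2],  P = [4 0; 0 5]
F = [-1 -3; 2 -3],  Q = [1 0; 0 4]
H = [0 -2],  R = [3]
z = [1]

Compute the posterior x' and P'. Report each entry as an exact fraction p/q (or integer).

x' = [913/263, -166/263]
P' = [7674/263 111/263; 111/263 195/263]

x̄ = F·x = [-3, -12]
P̄ = F·P·Fᵀ + Q = [50 37; 37 65]
y = z − H·x̄ = [-23]
S = H·P̄·Hᵀ + R = [263]
K = P̄·Hᵀ·S⁻¹ = [-74/263; -130/263]
x' = x̄ + K·y = [913/263, -166/263]
P' = (I − K·H)·P̄ = [7674/263 111/263; 111/263 195/263]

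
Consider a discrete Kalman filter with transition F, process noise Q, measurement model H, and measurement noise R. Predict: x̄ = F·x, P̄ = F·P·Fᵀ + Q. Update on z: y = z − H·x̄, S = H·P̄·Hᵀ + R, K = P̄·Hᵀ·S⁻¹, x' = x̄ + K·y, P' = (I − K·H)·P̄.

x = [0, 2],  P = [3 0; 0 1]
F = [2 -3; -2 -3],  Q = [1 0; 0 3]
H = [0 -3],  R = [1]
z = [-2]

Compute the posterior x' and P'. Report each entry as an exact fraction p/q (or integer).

x' = [-1482/217, 138/217]
P' = [4693/217 -3/217; -3/217 24/217]

x̄ = F·x = [-6, -6]
P̄ = F·P·Fᵀ + Q = [22 -3; -3 24]
y = z − H·x̄ = [-20]
S = H·P̄·Hᵀ + R = [217]
K = P̄·Hᵀ·S⁻¹ = [9/217; -72/217]
x' = x̄ + K·y = [-1482/217, 138/217]
P' = (I − K·H)·P̄ = [4693/217 -3/217; -3/217 24/217]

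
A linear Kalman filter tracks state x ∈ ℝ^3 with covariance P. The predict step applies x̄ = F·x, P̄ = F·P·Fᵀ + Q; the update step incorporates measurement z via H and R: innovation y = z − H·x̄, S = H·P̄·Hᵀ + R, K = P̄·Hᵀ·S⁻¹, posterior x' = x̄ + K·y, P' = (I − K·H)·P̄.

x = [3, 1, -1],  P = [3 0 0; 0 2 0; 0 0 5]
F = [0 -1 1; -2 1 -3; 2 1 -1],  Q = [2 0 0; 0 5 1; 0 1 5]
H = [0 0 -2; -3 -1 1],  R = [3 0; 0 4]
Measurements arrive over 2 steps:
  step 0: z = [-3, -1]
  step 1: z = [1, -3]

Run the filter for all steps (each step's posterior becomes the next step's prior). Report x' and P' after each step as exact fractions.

step 0: x' = [3361/3915, -997/1305, 1951/1305], P' = [23956/3915 -23212/1305 -44/1305; -23212/1305 24229/435 293/435; -44/1305 293/435 301/435]
step 1: x' = [11557029/3157751, -27414014/3157751, -1804486/3157751], P' = [63245320/9473253 -168881456/9473253 291380/3157751; -168881456/9473253 484518241/9473253 885515/3157751; 291380/3157751 885515/3157751 2075823/3157751]

step 0: x̄ = F·x = [-2, -2, 8]
step 0: P̄ = F·P·Fᵀ + Q = [9 -17 -7; -17 64 6; -7 6 24]
step 0: y = z − H·x̄ = [13, -17]
step 0: S = H·P̄·Hᵀ + R = [99 -78; -78 101]
step 0: K = P̄·Hᵀ·S⁻¹ = [88/3915 -197/1305; -586/1305 -181/435; -602/1305 13/435]
step 0: x' = x̄ + K·y = [3361/3915, -997/1305, 1951/1305]
step 0: P' = (I − K·H)·P̄ = [23956/3915 -23212/1305 -44/1305; -23212/1305 24229/435 293/435; -44/1305 293/435 301/435]
step 1: x̄ = F·x = [2948/1305, -27272/3915, -2122/3915]
step 1: P̄ = F·P·Fᵀ + Q = [24814/435 -118216/1305 -25496/1305; -118216/1305 618979/3915 124259/3915; -25496/1305 124259/3915 52879/3915]
step 1: y = z − H·x̄ = [-329/3915, -10363/3915]
step 1: S = H·P̄·Hᵀ + R = [223261/3915 -316168/3915; -316168/3915 779974/3915]
step 1: K = P̄·Hᵀ·S⁻¹ = [-582760/9473253 -4995091/9473253; -1771030/9473253 6195668/9473253; -1383882/3157751 79042/3157751]
step 1: x' = x̄ + K·y = [11557029/3157751, -27414014/3157751, -1804486/3157751]
step 1: P' = (I − K·H)·P̄ = [63245320/9473253 -168881456/9473253 291380/3157751; -168881456/9473253 484518241/9473253 885515/3157751; 291380/3157751 885515/3157751 2075823/3157751]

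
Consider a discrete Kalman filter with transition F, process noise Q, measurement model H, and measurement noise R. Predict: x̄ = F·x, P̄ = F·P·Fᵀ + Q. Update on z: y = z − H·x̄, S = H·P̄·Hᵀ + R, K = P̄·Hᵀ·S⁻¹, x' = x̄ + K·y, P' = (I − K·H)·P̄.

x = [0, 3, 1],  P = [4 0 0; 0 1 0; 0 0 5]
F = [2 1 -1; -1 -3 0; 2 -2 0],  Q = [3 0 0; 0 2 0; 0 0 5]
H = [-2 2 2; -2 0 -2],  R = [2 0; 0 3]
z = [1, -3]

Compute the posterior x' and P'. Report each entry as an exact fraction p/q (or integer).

x̄ = F·x = [2, -9, -6]
P̄ = F·P·Fᵀ + Q = [25 -11 14; -11 15 -2; 14 -2 25]
y = z − H·x̄ = [35, -11]
S = H·P̄·Hᵀ + R = [222 52; 52 315]
K = P̄·Hᵀ·S⁻¹ = [-4902/33613 -7514/33613; 6884/33613 1638/33613; 4863/33613 -9126/33613]
x' = x̄ + K·y = [-21690/33613, -79595/33613, 68913/33613]
P' = (I − K·H)·P̄ = [38545/33613 60917/33613 -27274/33613; 60917/33613 131175/33613 -63374/33613; -27274/33613 -63374/33613 40963/33613]

x' = [-21690/33613, -79595/33613, 68913/33613]
P' = [38545/33613 60917/33613 -27274/33613; 60917/33613 131175/33613 -63374/33613; -27274/33613 -63374/33613 40963/33613]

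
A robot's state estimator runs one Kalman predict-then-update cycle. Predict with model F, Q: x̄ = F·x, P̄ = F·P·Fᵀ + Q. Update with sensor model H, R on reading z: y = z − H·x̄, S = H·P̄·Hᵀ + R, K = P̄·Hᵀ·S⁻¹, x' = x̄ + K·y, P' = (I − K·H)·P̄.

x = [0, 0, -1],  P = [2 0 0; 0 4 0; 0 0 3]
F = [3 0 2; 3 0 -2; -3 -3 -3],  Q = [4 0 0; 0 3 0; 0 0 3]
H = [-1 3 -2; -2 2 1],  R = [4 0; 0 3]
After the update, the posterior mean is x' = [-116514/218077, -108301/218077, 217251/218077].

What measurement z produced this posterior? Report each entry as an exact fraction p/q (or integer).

z = [-3, 1]

x̄ = F·x = [-2, 2, 3]
P̄ = F·P·Fᵀ + Q = [34 6 -36; 6 33 0; -36 0 84]
S = H·P̄·Hᵀ + R = [491 -58; -58 451]
K = P̄·Hᵀ·S⁻¹ = [19920/218077 -41924/218077; 45075/218077 31908/218077; -50484/218077 68940/218077]
x' − x̄ = [319640/218077, -544455/218077, -436980/218077] = K·y
y = (KᵀK)⁻¹·Kᵀ·(x' − x̄) = [-5, -10]
z = y + H·x̄ = [-5, -10] + [2, 11] = [-3, 1]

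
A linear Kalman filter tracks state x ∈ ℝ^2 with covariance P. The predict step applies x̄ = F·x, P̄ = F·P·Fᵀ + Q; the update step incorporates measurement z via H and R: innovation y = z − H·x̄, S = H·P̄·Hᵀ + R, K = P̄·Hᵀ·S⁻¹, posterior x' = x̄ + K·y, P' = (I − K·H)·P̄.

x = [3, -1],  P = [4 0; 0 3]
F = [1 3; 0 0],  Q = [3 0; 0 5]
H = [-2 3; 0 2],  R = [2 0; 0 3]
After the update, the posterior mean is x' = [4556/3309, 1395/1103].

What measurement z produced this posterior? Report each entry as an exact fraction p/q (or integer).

x̄ = F·x = [0, 0]
P̄ = F·P·Fᵀ + Q = [34 0; 0 5]
S = H·P̄·Hᵀ + R = [183 30; 30 23]
K = P̄·Hᵀ·S⁻¹ = [-1564/3309 680/1103; 15/1103 460/1103]
x' − x̄ = [4556/3309, 1395/1103] = K·y
y = (KᵀK)⁻¹·Kᵀ·(x' − x̄) = [1, 3]
z = y + H·x̄ = [1, 3] + [0, 0] = [1, 3]

z = [1, 3]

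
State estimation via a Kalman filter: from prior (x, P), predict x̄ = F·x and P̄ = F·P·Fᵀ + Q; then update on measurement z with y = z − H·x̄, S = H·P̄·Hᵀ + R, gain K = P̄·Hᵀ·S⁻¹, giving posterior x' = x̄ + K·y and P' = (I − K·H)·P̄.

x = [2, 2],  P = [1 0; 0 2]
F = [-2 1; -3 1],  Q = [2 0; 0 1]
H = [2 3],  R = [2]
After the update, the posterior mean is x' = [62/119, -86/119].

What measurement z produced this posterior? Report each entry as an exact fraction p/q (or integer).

z = [-1]

x̄ = F·x = [-2, -4]
P̄ = F·P·Fᵀ + Q = [8 8; 8 12]
S = H·P̄·Hᵀ + R = [238]
K = P̄·Hᵀ·S⁻¹ = [20/119; 26/119]
x' − x̄ = [300/119, 390/119] = K·y
y = (KᵀK)⁻¹·Kᵀ·(x' − x̄) = [15]
z = y + H·x̄ = [15] + [-16] = [-1]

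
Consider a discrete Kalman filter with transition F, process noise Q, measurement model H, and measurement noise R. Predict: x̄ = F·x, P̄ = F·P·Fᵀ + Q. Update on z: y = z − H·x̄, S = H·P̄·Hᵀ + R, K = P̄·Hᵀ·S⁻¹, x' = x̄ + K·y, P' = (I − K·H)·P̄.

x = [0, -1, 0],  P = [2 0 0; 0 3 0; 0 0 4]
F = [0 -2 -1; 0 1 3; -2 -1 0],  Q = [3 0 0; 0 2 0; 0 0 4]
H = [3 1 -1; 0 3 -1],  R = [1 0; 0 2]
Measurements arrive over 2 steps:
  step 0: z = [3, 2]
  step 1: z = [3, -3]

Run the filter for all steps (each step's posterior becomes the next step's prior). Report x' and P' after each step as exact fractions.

step 0: x̄ = F·x = [2, -1, 1]
step 0: P̄ = F·P·Fᵀ + Q = [19 -18 6; -18 41 -3; 6 -3 15]
step 0: y = z − H·x̄ = [-1, 6]
step 0: S = H·P̄·Hᵀ + R = [90 -30; -30 404]
step 0: K = P̄·Hᵀ·S⁻¹ = [961/2955 -49/394; -13/1773 184/591; -4/197 -12/197]
step 0: x' = x̄ + K·y = [2744/2955, 1552/1773, 129/197]
step 0: P' = (I − K·H)·P̄ = [794/985 545/591 594/197; 545/591 3011/1773 881/197; 594/197 881/197 2667/197]
step 1: x̄ = F·x = [-4265/1773, 5035/1773, -24224/8865]
step 1: P̄ = F·P·Fᵀ + Q = [73082/1773 -133534/1773 31183/1773; -133534/1773 270158/1773 -62144/1773; 31183/1773 -62144/1773 111799/8865]
step 1: y = z − H·x̄ = [41171/8865, -126344/8865]
step 1: S = H·P̄·Hᵀ + R = [440074/8865 -1069726/8865; -1069726/8865 14150959/8865]
step 1: K = P̄·Hᵀ·S⁻¹ = [174701637/573395986 -37136566/286697993; -9319892/286697993 87691542/286697993; -26889950/286697993 -23183293/286697993]
step 1: x' = x̄ + K·y = [490573749/573395986, -478893117/286697993, -577889266/286697993]
step 1: P' = (I − K·H)·P̄ = [174052783/573395986 49727612/286697993 223455968/286697993; 49727612/286697993 166942906/286697993 325445634/286697993; 223455968/286697993 325445634/286697993 1022703488/286697993]

step 0: x' = [2744/2955, 1552/1773, 129/197], P' = [794/985 545/591 594/197; 545/591 3011/1773 881/197; 594/197 881/197 2667/197]
step 1: x' = [490573749/573395986, -478893117/286697993, -577889266/286697993], P' = [174052783/573395986 49727612/286697993 223455968/286697993; 49727612/286697993 166942906/286697993 325445634/286697993; 223455968/286697993 325445634/286697993 1022703488/286697993]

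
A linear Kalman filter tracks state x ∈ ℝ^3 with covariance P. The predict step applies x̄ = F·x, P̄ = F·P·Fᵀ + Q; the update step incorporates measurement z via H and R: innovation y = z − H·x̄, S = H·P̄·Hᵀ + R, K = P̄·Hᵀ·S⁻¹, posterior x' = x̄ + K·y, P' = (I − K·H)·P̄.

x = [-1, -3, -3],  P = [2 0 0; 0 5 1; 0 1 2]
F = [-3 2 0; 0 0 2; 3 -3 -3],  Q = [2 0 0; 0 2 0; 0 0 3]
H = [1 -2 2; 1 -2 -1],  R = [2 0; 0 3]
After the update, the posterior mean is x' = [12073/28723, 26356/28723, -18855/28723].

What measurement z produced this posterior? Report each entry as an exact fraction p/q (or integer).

x̄ = F·x = [-3, -6, 15]
P̄ = F·P·Fᵀ + Q = [40 4 -54; 4 10 -18; -54 -18 102]
S = H·P̄·Hᵀ + R = [402 -158; -158 205]
K = P̄·Hᵀ·S⁻¹ = [-996/28723 11282/28723; -5172/28723 -3706/28723; 9585/28723 -9426/28723]
x' − x̄ = [98242/28723, 198694/28723, -449700/28723] = K·y
y = (KᵀK)⁻¹·Kᵀ·(x' − x̄) = [-42, 5]
z = y + H·x̄ = [-42, 5] + [39, -6] = [-3, -1]

z = [-3, -1]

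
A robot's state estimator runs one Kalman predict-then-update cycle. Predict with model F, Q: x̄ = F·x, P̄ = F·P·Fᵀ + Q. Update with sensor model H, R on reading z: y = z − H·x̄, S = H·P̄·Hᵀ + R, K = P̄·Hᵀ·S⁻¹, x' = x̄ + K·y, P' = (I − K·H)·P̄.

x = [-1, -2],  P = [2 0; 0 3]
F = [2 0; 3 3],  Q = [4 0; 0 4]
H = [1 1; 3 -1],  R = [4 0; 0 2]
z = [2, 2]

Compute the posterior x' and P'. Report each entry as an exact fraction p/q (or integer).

x' = [3298/3811, 2040/3811]
P' = [1380/3811 2268/3811; 2268/3811 8632/3811]

x̄ = F·x = [-2, -9]
P̄ = F·P·Fᵀ + Q = [12 12; 12 49]
y = z − H·x̄ = [13, -1]
S = H·P̄·Hᵀ + R = [89 11; 11 87]
K = P̄·Hᵀ·S⁻¹ = [912/3811 936/3811; 2725/3811 -914/3811]
x' = x̄ + K·y = [3298/3811, 2040/3811]
P' = (I − K·H)·P̄ = [1380/3811 2268/3811; 2268/3811 8632/3811]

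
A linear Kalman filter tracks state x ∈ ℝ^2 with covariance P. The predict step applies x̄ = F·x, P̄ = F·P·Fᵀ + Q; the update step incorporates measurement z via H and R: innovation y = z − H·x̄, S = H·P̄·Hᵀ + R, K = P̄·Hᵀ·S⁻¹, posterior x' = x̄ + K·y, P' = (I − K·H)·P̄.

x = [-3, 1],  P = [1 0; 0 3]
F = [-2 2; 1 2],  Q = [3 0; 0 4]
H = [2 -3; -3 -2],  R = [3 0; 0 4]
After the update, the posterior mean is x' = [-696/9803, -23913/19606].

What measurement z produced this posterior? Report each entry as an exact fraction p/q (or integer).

z = [3, 3]

x̄ = F·x = [8, -1]
P̄ = F·P·Fᵀ + Q = [19 10; 10 17]
S = H·P̄·Hᵀ + R = [112 38; 38 363]
K = P̄·Hᵀ·S⁻¹ = [2915/19606 -2232/9803; -8821/39212 -2995/19606]
x' − x̄ = [-79120/9803, -4307/19606] = K·y
y = (KᵀK)⁻¹·Kᵀ·(x' − x̄) = [-16, 25]
z = y + H·x̄ = [-16, 25] + [19, -22] = [3, 3]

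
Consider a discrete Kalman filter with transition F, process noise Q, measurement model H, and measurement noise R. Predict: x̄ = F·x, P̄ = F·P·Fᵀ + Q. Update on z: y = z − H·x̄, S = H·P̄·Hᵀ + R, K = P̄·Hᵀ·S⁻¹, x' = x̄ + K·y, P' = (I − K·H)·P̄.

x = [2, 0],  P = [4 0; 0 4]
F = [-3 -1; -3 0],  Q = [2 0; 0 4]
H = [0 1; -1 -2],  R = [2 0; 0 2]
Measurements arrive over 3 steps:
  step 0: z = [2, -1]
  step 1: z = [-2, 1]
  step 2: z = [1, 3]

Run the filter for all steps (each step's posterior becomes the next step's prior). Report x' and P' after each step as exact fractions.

step 0: x' = [-45/58, 1], P' = [501/145 -6/5; -6/5 4/5]
step 1: x' = [-11/4513, -41133/58669], P' = [10684/4513 -3422/4513; -3422/4513 36408/58669]
step 2: x' = [-10462948/8451905, -4941242/8451905], P' = [19935928/8451905 -6403058/8451905; -6403058/8451905 5244518/8451905]

step 0: x̄ = F·x = [-6, -6]
step 0: P̄ = F·P·Fᵀ + Q = [42 36; 36 40]
step 0: y = z − H·x̄ = [8, -19]
step 0: S = H·P̄·Hᵀ + R = [42 -116; -116 348]
step 0: K = P̄·Hᵀ·S⁻¹ = [-3/5 -153/290; 2/5 -1/5]
step 0: x' = x̄ + K·y = [-45/58, 1]
step 0: P' = (I − K·H)·P̄ = [501/145 -6/5; -6/5 4/5]
step 1: x̄ = F·x = [77/58, 135/58]
step 1: P̄ = F·P·Fᵀ + Q = [3871/145 3987/145; 3987/145 5089/145]
step 1: y = z − H·x̄ = [-251/58, 405/58]
step 1: S = H·P̄·Hᵀ + R = [5379/145 -2833/29; -2833/29 8093/29]
step 1: K = P̄·Hᵀ·S⁻¹ = [-1711/4513 -1920/4513; 18204/58669 -14165/58669]
step 1: x' = x̄ + K·y = [-11/4513, -41133/58669]
step 1: P' = (I − K·H)·P̄ = [10684/4513 -3422/4513; -3422/4513 36408/58669]
step 2: x̄ = F·x = [41562/58669, 33/4513]
step 2: P̄ = F·P·Fᵀ + Q = [1136858/58669 85890/4513; 85890/4513 114208/4513]
step 2: y = z − H·x̄ = [4480/4513, 218427/58669]
step 2: S = H·P̄·Hᵀ + R = [123234/4513 -314306/4513; -314306/4513 11659292/58669]
step 2: K = P̄·Hᵀ·S⁻¹ = [-3201529/8451905 -3564906/8451905; 2622259/8451905 -2042989/8451905]
step 2: x' = x̄ + K·y = [-10462948/8451905, -4941242/8451905]
step 2: P' = (I − K·H)·P̄ = [19935928/8451905 -6403058/8451905; -6403058/8451905 5244518/8451905]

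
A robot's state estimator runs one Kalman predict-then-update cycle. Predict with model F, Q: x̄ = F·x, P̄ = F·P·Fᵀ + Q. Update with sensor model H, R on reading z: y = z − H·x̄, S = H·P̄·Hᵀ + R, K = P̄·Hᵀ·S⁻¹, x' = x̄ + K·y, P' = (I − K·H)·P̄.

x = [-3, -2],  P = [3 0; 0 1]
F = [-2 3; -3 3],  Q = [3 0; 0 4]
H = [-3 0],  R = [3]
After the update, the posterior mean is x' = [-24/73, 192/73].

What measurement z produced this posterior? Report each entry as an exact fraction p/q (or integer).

x̄ = F·x = [0, 3]
P̄ = F·P·Fᵀ + Q = [24 27; 27 40]
S = H·P̄·Hᵀ + R = [219]
K = P̄·Hᵀ·S⁻¹ = [-24/73; -27/73]
x' − x̄ = [-24/73, -27/73] = K·y
y = (KᵀK)⁻¹·Kᵀ·(x' − x̄) = [1]
z = y + H·x̄ = [1] + [0] = [1]

z = [1]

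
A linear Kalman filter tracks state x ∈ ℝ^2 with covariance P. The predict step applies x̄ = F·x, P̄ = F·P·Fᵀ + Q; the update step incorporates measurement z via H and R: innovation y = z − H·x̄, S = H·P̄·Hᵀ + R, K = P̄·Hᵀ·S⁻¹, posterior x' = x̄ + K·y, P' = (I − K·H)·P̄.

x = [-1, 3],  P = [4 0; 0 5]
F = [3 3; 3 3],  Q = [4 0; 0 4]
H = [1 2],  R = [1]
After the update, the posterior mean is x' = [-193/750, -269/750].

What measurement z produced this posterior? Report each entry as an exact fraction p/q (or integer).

z = [-1]

x̄ = F·x = [6, 6]
P̄ = F·P·Fᵀ + Q = [85 81; 81 85]
S = H·P̄·Hᵀ + R = [750]
K = P̄·Hᵀ·S⁻¹ = [247/750; 251/750]
x' − x̄ = [-4693/750, -4769/750] = K·y
y = (KᵀK)⁻¹·Kᵀ·(x' − x̄) = [-19]
z = y + H·x̄ = [-19] + [18] = [-1]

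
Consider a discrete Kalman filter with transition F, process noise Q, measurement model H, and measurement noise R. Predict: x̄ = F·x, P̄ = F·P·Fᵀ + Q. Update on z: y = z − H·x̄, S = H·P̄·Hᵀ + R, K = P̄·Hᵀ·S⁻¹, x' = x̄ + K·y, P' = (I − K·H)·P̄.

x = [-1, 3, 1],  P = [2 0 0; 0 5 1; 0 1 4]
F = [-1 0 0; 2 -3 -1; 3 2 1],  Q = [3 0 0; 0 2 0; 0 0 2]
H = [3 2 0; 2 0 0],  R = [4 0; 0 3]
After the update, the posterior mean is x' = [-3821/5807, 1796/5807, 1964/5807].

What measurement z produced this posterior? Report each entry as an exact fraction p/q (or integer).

z = [-1, -2]

x̄ = F·x = [1, -12, 4]
P̄ = F·P·Fᵀ + Q = [5 -4 -6; -4 65 -27; -6 -27 48]
S = H·P̄·Hᵀ + R = [261 14; 14 23]
K = P̄·Hᵀ·S⁻¹ = [21/5807 2512/5807; 2826/5807 -3740/5807; -1488/5807 -2124/5807]
x' − x̄ = [-9628/5807, 71480/5807, -21264/5807] = K·y
y = (KᵀK)⁻¹·Kᵀ·(x' − x̄) = [20, -4]
z = y + H·x̄ = [20, -4] + [-21, 2] = [-1, -2]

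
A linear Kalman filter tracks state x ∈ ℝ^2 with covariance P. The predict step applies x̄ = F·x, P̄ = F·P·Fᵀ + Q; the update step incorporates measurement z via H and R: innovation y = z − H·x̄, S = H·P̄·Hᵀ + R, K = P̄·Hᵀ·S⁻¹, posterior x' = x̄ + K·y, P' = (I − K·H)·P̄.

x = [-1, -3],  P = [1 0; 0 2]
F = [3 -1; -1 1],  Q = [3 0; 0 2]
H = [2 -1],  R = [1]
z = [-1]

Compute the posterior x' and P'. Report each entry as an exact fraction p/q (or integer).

x' = [-99/82, -119/82]
P' = [59/82 85/82; 85/82 185/82]

x̄ = F·x = [0, -2]
P̄ = F·P·Fᵀ + Q = [14 -5; -5 5]
y = z − H·x̄ = [-3]
S = H·P̄·Hᵀ + R = [82]
K = P̄·Hᵀ·S⁻¹ = [33/82; -15/82]
x' = x̄ + K·y = [-99/82, -119/82]
P' = (I − K·H)·P̄ = [59/82 85/82; 85/82 185/82]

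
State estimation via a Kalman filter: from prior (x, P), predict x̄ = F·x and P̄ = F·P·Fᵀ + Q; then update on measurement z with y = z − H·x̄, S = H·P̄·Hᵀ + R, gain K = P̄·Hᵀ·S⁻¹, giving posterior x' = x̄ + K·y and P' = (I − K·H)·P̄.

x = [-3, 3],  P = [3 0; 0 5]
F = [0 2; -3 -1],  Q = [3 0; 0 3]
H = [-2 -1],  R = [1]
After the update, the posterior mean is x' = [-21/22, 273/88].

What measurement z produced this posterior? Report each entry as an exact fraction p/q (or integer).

z = [-1]

x̄ = F·x = [6, 6]
P̄ = F·P·Fᵀ + Q = [23 -10; -10 35]
S = H·P̄·Hᵀ + R = [88]
K = P̄·Hᵀ·S⁻¹ = [-9/22; -15/88]
x' − x̄ = [-153/22, -255/88] = K·y
y = (KᵀK)⁻¹·Kᵀ·(x' − x̄) = [17]
z = y + H·x̄ = [17] + [-18] = [-1]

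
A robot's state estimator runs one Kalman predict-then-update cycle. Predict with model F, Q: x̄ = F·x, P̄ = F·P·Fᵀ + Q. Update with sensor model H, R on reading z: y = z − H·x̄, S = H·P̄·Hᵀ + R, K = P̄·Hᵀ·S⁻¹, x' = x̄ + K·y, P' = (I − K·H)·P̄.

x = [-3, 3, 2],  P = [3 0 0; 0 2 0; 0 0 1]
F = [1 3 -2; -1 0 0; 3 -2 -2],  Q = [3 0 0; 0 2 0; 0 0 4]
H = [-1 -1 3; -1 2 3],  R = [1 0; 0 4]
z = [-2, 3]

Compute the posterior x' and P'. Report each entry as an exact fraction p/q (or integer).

x' = [-29148/7703, 10423/7703, -11247/7703]
P' = [334817/15406 -9541/15406 109829/15406; -9541/15406 7365/15406 -2233/15406; 109829/15406 -2233/15406 37505/15406]

x̄ = F·x = [2, 3, -19]
P̄ = F·P·Fᵀ + Q = [28 -3 1; -3 5 -9; 1 -9 43]
y = z − H·x̄ = [60, 56]
S = H·P̄·Hᵀ + R = [463 375; 375 337]
K = P̄·Hᵀ·S⁻¹ = [4211/15406 -6103/15406; -4523/15406 4393/15406; 4919/15406 -445/15406]
x' = x̄ + K·y = [-29148/7703, 10423/7703, -11247/7703]
P' = (I − K·H)·P̄ = [334817/15406 -9541/15406 109829/15406; -9541/15406 7365/15406 -2233/15406; 109829/15406 -2233/15406 37505/15406]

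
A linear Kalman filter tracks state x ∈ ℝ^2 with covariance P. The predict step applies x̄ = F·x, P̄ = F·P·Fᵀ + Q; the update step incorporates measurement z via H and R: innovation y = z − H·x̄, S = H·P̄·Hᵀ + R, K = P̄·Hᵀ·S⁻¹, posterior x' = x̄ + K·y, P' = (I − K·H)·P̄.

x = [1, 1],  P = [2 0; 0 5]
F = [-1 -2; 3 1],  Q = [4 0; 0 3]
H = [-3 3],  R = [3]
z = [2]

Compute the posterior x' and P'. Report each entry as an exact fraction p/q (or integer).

x' = [39/253, 214/253]
P' = [1286/253 1244/253; 1244/253 1286/253]

x̄ = F·x = [-3, 4]
P̄ = F·P·Fᵀ + Q = [26 -16; -16 26]
y = z − H·x̄ = [-19]
S = H·P̄·Hᵀ + R = [759]
K = P̄·Hᵀ·S⁻¹ = [-42/253; 42/253]
x' = x̄ + K·y = [39/253, 214/253]
P' = (I − K·H)·P̄ = [1286/253 1244/253; 1244/253 1286/253]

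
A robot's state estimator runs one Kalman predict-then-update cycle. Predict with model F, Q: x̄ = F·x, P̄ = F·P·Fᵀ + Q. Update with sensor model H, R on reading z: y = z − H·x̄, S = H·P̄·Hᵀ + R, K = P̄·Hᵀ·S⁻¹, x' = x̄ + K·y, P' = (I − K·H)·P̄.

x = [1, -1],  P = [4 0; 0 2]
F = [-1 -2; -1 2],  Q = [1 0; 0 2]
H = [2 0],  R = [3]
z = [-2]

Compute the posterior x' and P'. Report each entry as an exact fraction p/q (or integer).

x̄ = F·x = [1, -3]
P̄ = F·P·Fᵀ + Q = [13 -4; -4 14]
y = z − H·x̄ = [-4]
S = H·P̄·Hᵀ + R = [55]
K = P̄·Hᵀ·S⁻¹ = [26/55; -8/55]
x' = x̄ + K·y = [-49/55, -133/55]
P' = (I − K·H)·P̄ = [39/55 -12/55; -12/55 706/55]

x' = [-49/55, -133/55]
P' = [39/55 -12/55; -12/55 706/55]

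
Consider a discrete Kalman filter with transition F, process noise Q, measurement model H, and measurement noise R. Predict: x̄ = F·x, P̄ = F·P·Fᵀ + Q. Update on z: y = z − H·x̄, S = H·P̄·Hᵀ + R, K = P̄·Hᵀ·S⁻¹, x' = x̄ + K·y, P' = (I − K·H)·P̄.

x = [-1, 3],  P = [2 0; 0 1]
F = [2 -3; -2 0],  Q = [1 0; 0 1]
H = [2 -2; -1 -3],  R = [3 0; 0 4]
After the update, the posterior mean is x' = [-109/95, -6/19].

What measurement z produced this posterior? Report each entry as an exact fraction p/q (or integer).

z = [-1, 1]

x̄ = F·x = [-11, 2]
P̄ = F·P·Fᵀ + Q = [18 -8; -8 9]
S = H·P̄·Hᵀ + R = [175 50; 50 55]
K = P̄·Hᵀ·S⁻¹ = [512/1425 -62/285; -184/1425 -13/57]
x' − x̄ = [936/95, -44/19] = K·y
y = (KᵀK)⁻¹·Kᵀ·(x' − x̄) = [25, -4]
z = y + H·x̄ = [25, -4] + [-26, 5] = [-1, 1]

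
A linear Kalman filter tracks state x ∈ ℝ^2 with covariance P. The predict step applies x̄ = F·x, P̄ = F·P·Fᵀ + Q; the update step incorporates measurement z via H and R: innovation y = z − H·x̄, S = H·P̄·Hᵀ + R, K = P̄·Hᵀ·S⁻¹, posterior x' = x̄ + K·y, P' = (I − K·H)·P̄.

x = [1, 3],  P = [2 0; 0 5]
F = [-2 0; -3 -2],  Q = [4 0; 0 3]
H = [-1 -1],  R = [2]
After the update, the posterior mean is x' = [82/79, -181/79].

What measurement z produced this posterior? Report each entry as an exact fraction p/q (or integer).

z = [1]

x̄ = F·x = [-2, -9]
P̄ = F·P·Fᵀ + Q = [12 12; 12 41]
S = H·P̄·Hᵀ + R = [79]
K = P̄·Hᵀ·S⁻¹ = [-24/79; -53/79]
x' − x̄ = [240/79, 530/79] = K·y
y = (KᵀK)⁻¹·Kᵀ·(x' − x̄) = [-10]
z = y + H·x̄ = [-10] + [11] = [1]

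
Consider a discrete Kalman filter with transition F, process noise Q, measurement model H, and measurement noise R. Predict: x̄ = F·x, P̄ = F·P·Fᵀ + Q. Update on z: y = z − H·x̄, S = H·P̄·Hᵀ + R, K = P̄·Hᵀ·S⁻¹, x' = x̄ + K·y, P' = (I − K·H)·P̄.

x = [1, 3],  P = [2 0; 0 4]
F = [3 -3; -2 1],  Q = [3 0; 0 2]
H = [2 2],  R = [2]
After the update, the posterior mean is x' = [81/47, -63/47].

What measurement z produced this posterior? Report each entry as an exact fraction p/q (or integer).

x̄ = F·x = [-6, 1]
P̄ = F·P·Fᵀ + Q = [57 -24; -24 14]
S = H·P̄·Hᵀ + R = [94]
K = P̄·Hᵀ·S⁻¹ = [33/47; -10/47]
x' − x̄ = [363/47, -110/47] = K·y
y = (KᵀK)⁻¹·Kᵀ·(x' − x̄) = [11]
z = y + H·x̄ = [11] + [-10] = [1]

z = [1]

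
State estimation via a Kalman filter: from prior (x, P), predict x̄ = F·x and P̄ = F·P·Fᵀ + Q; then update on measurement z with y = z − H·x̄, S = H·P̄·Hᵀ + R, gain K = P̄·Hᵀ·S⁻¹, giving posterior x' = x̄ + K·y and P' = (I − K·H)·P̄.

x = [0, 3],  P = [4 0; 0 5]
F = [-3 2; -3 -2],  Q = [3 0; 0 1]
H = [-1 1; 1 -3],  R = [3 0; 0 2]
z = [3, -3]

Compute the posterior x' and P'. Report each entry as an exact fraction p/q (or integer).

x' = [-29853/14030, 4173/14030]
P' = [90457/14030 34273/14030; 34273/14030 15877/14030]

x̄ = F·x = [6, -6]
P̄ = F·P·Fᵀ + Q = [59 16; 16 57]
y = z − H·x̄ = [15, -27]
S = H·P̄·Hᵀ + R = [87 -166; -166 478]
K = P̄·Hᵀ·S⁻¹ = [-9364/7015 -6181/14030; -3066/7015 -6679/14030]
x' = x̄ + K·y = [-29853/14030, 4173/14030]
P' = (I − K·H)·P̄ = [90457/14030 34273/14030; 34273/14030 15877/14030]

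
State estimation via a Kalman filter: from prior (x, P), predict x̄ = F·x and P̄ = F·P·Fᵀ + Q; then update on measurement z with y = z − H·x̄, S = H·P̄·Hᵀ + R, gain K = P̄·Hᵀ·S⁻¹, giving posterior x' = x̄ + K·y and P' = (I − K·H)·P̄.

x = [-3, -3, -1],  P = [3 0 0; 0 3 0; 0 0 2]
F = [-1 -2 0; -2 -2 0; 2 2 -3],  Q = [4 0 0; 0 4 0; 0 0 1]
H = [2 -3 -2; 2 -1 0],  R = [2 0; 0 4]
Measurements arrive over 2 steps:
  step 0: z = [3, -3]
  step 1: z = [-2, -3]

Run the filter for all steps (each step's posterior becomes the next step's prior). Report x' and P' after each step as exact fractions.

step 0: x̄ = F·x = [9, 12, -9]
step 0: P̄ = F·P·Fᵀ + Q = [19 18 -18; 18 28 -24; -18 -24 43]
step 0: y = z − H·x̄ = [3, -9]
step 0: S = H·P̄·Hᵀ + R = [142 40; 40 36]
step 0: K = P̄·Hᵀ·S⁻¹ = [-10/439 255/439; -40/439 142/439; -165/439 37/439]
step 0: x' = x̄ + K·y = [1626/439, 3870/439, -4779/439]
step 0: P' = (I − K·H)·P̄ = [3441/439 5862/439 -5342/439; 5862/439 11156/439 -10832/439; -5342/439 -10832/439 11071/439]
step 1: x̄ = F·x = [-9366/439, -10992/439, 25329/439]
step 1: P̄ = F·P·Fᵀ + Q = [73269/439 86678/439 -167696/439; 86678/439 107040/439 -202328/439; -167696/439 -202328/439 399450/439]
step 1: y = z − H·x̄ = [35536/439, 6423/439]
step 1: S = H·P̄·Hᵀ + R = [728610/439 186900/439; 186900/439 55160/439]
step 1: K = P̄·Hᵀ·S⁻¹ = [4279/21390 8133/19964; 233/690 187/3220; -8576/10695 7603/24955]
step 1: x' = x̄ + K·y = [245219/299460, 6077/1932, -41248/14973]
step 1: P' = (I − K·H)·P̄ = [766294/74865 45503/2415 -1364572/74865; 45503/2415 18089/483 -18196/483; -1364572/74865 -18196/483 585206/14973]

step 0: x' = [1626/439, 3870/439, -4779/439], P' = [3441/439 5862/439 -5342/439; 5862/439 11156/439 -10832/439; -5342/439 -10832/439 11071/439]
step 1: x' = [245219/299460, 6077/1932, -41248/14973], P' = [766294/74865 45503/2415 -1364572/74865; 45503/2415 18089/483 -18196/483; -1364572/74865 -18196/483 585206/14973]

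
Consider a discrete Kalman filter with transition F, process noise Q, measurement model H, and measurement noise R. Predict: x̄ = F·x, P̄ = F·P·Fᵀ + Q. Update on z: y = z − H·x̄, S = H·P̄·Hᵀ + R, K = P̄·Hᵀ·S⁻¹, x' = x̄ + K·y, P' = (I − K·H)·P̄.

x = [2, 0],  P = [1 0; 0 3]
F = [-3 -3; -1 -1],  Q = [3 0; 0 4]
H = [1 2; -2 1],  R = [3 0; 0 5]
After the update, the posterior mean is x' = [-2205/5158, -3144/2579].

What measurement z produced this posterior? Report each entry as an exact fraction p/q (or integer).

x̄ = F·x = [-6, -2]
P̄ = F·P·Fᵀ + Q = [39 12; 12 8]
S = H·P̄·Hᵀ + R = [122 -98; -98 121]
K = P̄·Hᵀ·S⁻¹ = [1155/5158 -939/2579; 910/2579 396/2579]
x' − x̄ = [28743/5158, 2014/2579] = K·y
y = (KᵀK)⁻¹·Kᵀ·(x' − x̄) = [7, -11]
z = y + H·x̄ = [7, -11] + [-10, 10] = [-3, -1]

z = [-3, -1]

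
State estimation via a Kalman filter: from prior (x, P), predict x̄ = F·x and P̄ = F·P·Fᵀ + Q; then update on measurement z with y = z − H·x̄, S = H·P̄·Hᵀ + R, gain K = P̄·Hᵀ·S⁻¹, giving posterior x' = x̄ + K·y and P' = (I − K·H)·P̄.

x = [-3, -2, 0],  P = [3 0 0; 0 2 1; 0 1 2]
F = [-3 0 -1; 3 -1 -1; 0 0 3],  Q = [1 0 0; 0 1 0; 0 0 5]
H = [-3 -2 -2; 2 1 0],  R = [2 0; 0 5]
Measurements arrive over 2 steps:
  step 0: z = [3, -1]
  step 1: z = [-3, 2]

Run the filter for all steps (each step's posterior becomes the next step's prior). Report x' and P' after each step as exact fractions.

step 0: x' = [189/355, -603/355, -144/355], P' = [5613/710 -9591/710 651/355; -9591/710 19037/710 -2432/355; 651/355 -2432/355 1634/355]
step 1: x' = [-597351/1308881, 3651279/1308881, -832527/1308881], P' = [32416002/1308881 -58084734/1308881 9487098/1308881; -58084734/1308881 217155291/2617762 -43098357/2617762; 9487098/1308881 -43098357/2617762 16021339/2617762]

step 0: x̄ = F·x = [9, -7, 0]
step 0: P̄ = F·P·Fᵀ + Q = [30 -24 -6; -24 34 -9; -6 -9 23]
step 0: y = z − H·x̄ = [16, -12]
step 0: S = H·P̄·Hᵀ + R = [68 -38; -38 63]
step 0: K = P̄·Hᵀ·S⁻¹ = [-261/1420 327/710; 427/1420 -29/710; -357/710 -226/355]
step 0: x' = x̄ + K·y = [189/355, -603/355, -144/355]
step 0: P' = (I − K·H)·P̄ = [5613/710 -9591/710 651/355; -9591/710 19037/710 -2432/355; 651/355 -2432/355 1634/355]
step 1: x̄ = F·x = [-423/355, 1314/355, -432/355]
step 1: P̄ = F·P·Fᵀ + Q = [62307/710 -40443/355 -10761/355; -40443/355 56769/355 8253/355; -10761/355 8253/355 16481/355]
step 1: y = z − H·x̄ = [-114/71, 242/355]
step 1: S = H·P̄·Hᵀ + R = [10267/142 1836/71; 1836/71 21386/355]
step 1: K = P̄·Hᵀ·S⁻¹ = [-1551/76993 1349454/1308881; 5802/76993 -3036729/2617762; -40714/76993 -1029993/2617762]
step 1: x' = x̄ + K·y = [-597351/1308881, 3651279/1308881, -832527/1308881]
step 1: P' = (I − K·H)·P̄ = [32416002/1308881 -58084734/1308881 9487098/1308881; -58084734/1308881 217155291/2617762 -43098357/2617762; 9487098/1308881 -43098357/2617762 16021339/2617762]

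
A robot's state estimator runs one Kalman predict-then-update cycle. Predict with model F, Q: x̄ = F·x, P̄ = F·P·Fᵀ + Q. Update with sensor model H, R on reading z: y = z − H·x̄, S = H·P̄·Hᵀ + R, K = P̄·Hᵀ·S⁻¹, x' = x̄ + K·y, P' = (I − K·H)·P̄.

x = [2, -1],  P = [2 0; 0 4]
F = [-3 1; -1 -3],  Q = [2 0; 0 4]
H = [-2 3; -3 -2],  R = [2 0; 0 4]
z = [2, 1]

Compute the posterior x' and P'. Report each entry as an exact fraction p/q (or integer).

x' = [-25511/41771, 11864/41771]
P' = [10740/41771 2904/41771; 2904/41771 8346/41771]

x̄ = F·x = [-7, 1]
P̄ = F·P·Fᵀ + Q = [24 -6; -6 42]
y = z − H·x̄ = [-15, -18]
S = H·P̄·Hᵀ + R = [548 -78; -78 316]
K = P̄·Hᵀ·S⁻¹ = [-6384/41771 -9507/41771; 9615/41771 -6351/41771]
x' = x̄ + K·y = [-25511/41771, 11864/41771]
P' = (I − K·H)·P̄ = [10740/41771 2904/41771; 2904/41771 8346/41771]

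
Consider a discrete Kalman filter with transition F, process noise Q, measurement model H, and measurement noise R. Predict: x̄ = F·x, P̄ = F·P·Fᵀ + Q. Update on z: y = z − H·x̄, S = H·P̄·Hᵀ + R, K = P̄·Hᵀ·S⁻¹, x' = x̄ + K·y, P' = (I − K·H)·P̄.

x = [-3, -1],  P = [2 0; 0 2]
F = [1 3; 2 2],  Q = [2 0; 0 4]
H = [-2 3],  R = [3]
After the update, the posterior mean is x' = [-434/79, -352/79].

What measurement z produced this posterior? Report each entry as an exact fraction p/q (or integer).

x̄ = F·x = [-6, -8]
P̄ = F·P·Fᵀ + Q = [22 16; 16 20]
S = H·P̄·Hᵀ + R = [79]
K = P̄·Hᵀ·S⁻¹ = [4/79; 28/79]
x' − x̄ = [40/79, 280/79] = K·y
y = (KᵀK)⁻¹·Kᵀ·(x' − x̄) = [10]
z = y + H·x̄ = [10] + [-12] = [-2]

z = [-2]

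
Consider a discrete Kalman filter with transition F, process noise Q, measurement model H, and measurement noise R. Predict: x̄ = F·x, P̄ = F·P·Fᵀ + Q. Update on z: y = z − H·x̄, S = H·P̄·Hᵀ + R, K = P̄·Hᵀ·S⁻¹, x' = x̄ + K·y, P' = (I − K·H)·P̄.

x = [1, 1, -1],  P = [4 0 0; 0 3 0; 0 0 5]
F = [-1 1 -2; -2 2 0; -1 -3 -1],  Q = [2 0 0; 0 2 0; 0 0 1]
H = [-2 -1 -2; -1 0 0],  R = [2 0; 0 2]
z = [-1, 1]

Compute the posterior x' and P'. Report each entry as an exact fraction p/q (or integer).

x' = [-132/349, -891/698, 501/349]
P' = [1742/1047 302/349 -718/349; 302/349 8261/349 -4430/349; -718/349 -4430/349 3090/349]

x̄ = F·x = [2, 0, -3]
P̄ = F·P·Fᵀ + Q = [29 14 5; 14 30 -10; 5 -10 37]
y = z − H·x̄ = [-3, 3]
S = H·P̄·Hᵀ + R = [352 82; 82 31]
K = P̄·Hᵀ·S⁻¹ = [-41/1047 -871/1047; -5/698 -151/349; -157/349 359/349]
x' = x̄ + K·y = [-132/349, -891/698, 501/349]
P' = (I − K·H)·P̄ = [1742/1047 302/349 -718/349; 302/349 8261/349 -4430/349; -718/349 -4430/349 3090/349]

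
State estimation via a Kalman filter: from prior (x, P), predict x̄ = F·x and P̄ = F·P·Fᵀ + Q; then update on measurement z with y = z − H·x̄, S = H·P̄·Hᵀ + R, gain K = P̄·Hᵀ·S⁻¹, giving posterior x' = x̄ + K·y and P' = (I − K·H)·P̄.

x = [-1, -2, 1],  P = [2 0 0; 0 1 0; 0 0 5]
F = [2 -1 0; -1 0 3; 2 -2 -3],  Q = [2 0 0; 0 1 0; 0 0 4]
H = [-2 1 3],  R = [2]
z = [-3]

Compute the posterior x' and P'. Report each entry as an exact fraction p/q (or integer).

x̄ = F·x = [0, 4, -1]
P̄ = F·P·Fᵀ + Q = [11 -4 10; -4 48 -49; 10 -49 61]
y = z − H·x̄ = [-4]
S = H·P̄·Hᵀ + R = [245]
K = P̄·Hᵀ·S⁻¹ = [4/245; -13/35; 114/245]
x' = x̄ + K·y = [-16/245, 192/35, -701/245]
P' = (I − K·H)·P̄ = [2679/245 -88/35 1994/245; -88/35 71/5 -233/35; 1994/245 -233/35 1949/245]

x' = [-16/245, 192/35, -701/245]
P' = [2679/245 -88/35 1994/245; -88/35 71/5 -233/35; 1994/245 -233/35 1949/245]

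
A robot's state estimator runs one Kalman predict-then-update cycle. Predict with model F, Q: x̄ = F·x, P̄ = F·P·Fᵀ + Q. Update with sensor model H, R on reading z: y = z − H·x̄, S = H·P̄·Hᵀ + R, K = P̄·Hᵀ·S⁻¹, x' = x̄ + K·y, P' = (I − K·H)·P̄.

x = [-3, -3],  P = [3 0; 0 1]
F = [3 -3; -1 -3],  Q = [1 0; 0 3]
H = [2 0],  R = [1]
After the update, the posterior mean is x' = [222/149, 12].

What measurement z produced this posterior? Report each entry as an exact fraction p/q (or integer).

x̄ = F·x = [0, 12]
P̄ = F·P·Fᵀ + Q = [37 0; 0 15]
S = H·P̄·Hᵀ + R = [149]
K = P̄·Hᵀ·S⁻¹ = [74/149; 0]
x' − x̄ = [222/149, 0] = K·y
y = (KᵀK)⁻¹·Kᵀ·(x' − x̄) = [3]
z = y + H·x̄ = [3] + [0] = [3]

z = [3]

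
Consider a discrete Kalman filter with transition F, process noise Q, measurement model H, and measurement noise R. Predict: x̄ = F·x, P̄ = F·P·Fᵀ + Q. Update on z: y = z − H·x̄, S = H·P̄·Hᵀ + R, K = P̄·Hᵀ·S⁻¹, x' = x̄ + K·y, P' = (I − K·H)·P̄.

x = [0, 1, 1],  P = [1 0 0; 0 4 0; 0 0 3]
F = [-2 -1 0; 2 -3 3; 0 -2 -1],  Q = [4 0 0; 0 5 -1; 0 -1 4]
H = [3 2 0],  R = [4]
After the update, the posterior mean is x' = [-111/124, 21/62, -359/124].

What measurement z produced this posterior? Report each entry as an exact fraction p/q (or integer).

z = [-2]

x̄ = F·x = [-1, 0, -3]
P̄ = F·P·Fᵀ + Q = [12 8 8; 8 72 14; 8 14 23]
S = H·P̄·Hᵀ + R = [496]
K = P̄·Hᵀ·S⁻¹ = [13/124; 21/62; 13/124]
x' − x̄ = [13/124, 21/62, 13/124] = K·y
y = (KᵀK)⁻¹·Kᵀ·(x' − x̄) = [1]
z = y + H·x̄ = [1] + [-3] = [-2]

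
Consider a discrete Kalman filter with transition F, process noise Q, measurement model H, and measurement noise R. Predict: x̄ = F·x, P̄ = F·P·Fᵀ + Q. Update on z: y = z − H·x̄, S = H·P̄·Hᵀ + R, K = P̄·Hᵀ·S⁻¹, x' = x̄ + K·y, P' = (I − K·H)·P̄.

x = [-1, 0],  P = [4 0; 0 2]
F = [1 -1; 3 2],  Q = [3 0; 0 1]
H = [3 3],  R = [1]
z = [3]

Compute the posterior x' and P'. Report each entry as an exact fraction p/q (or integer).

x̄ = F·x = [-1, -3]
P̄ = F·P·Fᵀ + Q = [9 8; 8 45]
y = z − H·x̄ = [15]
S = H·P̄·Hᵀ + R = [631]
K = P̄·Hᵀ·S⁻¹ = [51/631; 159/631]
x' = x̄ + K·y = [134/631, 492/631]
P' = (I − K·H)·P̄ = [3078/631 -3061/631; -3061/631 3114/631]

x' = [134/631, 492/631]
P' = [3078/631 -3061/631; -3061/631 3114/631]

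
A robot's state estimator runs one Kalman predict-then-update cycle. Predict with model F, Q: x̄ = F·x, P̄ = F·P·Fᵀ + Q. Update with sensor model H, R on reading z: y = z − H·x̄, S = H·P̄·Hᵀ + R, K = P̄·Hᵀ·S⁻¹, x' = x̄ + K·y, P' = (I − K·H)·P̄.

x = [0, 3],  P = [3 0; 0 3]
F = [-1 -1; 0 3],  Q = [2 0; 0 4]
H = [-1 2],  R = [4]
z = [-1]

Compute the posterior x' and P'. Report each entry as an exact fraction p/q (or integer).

x' = [14/43, -7/86]
P' = [175/43 149/86; 149/86 291/172]

x̄ = F·x = [-3, 9]
P̄ = F·P·Fᵀ + Q = [8 -9; -9 31]
y = z − H·x̄ = [-22]
S = H·P̄·Hᵀ + R = [172]
K = P̄·Hᵀ·S⁻¹ = [-13/86; 71/172]
x' = x̄ + K·y = [14/43, -7/86]
P' = (I − K·H)·P̄ = [175/43 149/86; 149/86 291/172]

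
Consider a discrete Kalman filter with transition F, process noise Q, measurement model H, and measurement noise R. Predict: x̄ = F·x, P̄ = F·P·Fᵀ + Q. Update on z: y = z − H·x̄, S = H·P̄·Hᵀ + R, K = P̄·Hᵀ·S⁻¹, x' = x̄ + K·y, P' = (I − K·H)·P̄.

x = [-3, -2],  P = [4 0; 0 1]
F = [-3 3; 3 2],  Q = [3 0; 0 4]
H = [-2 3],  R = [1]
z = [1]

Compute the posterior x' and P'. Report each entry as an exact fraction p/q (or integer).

x̄ = F·x = [3, -13]
P̄ = F·P·Fᵀ + Q = [48 -30; -30 44]
y = z − H·x̄ = [46]
S = H·P̄·Hᵀ + R = [949]
K = P̄·Hᵀ·S⁻¹ = [-186/949; 192/949]
x' = x̄ + K·y = [-5709/949, -3505/949]
P' = (I − K·H)·P̄ = [10956/949 7242/949; 7242/949 4892/949]

x' = [-5709/949, -3505/949]
P' = [10956/949 7242/949; 7242/949 4892/949]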